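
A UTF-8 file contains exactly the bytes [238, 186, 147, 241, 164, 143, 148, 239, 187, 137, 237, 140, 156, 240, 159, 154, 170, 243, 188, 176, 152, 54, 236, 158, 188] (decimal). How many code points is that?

Byte at offset 0: 0xEE = 11101110 → 3-byte char (#1). Advance 3.
Byte at offset 3: 0xF1 = 11110001 → 4-byte char (#2). Advance 4.
Byte at offset 7: 0xEF = 11101111 → 3-byte char (#3). Advance 3.
Byte at offset 10: 0xED = 11101101 → 3-byte char (#4). Advance 3.
Byte at offset 13: 0xF0 = 11110000 → 4-byte char (#5). Advance 4.
Byte at offset 17: 0xF3 = 11110011 → 4-byte char (#6). Advance 4.
Byte at offset 21: 0x36 = 00110110 → 1-byte char (#7). Advance 1.
Byte at offset 22: 0xEC = 11101100 → 3-byte char (#8). Advance 3.
Reached end at offset 25 after 8 code points.

8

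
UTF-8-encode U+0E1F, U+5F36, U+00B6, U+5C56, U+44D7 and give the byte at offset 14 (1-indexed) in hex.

1-indexed offset 14 is 0-indexed offset 13.
U+0E1F → 3-byte form E0 B8 9F at offsets 0–2.
U+5F36 → 3-byte form E5 BC B6 at offsets 3–5.
U+00B6 → 2-byte form C2 B6 at offsets 6–7.
U+5C56 → 3-byte form E5 B1 96 at offsets 8–10.
U+44D7 → 3-byte form E4 93 97 at offsets 11–13.
Offset 13 falls in char 5's range; it's byte 3 of E4 93 97 = 0x97.

0x97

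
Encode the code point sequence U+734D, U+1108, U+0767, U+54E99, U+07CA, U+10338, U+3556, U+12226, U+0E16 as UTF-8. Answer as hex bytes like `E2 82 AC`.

U+734D: 3-byte form → E7 8D 8D.
U+1108: 3-byte form → E1 84 88.
U+0767: 2-byte form → DD A7.
U+54E99: 4-byte form → F1 94 BA 99.
U+07CA: 2-byte form → DF 8A.
U+10338: 4-byte form → F0 90 8C B8.
U+3556: 3-byte form → E3 95 96.
U+12226: 4-byte form → F0 92 88 A6.
U+0E16: 3-byte form → E0 B8 96.
Concatenated (28 bytes): E7 8D 8D E1 84 88 DD A7 F1 94 BA 99 DF 8A F0 90 8C B8 E3 95 96 F0 92 88 A6 E0 B8 96.

E7 8D 8D E1 84 88 DD A7 F1 94 BA 99 DF 8A F0 90 8C B8 E3 95 96 F0 92 88 A6 E0 B8 96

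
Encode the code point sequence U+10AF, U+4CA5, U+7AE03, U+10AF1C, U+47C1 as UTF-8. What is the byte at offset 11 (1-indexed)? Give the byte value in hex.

1-indexed offset 11 is 0-indexed offset 10.
U+10AF → 3-byte form E1 82 AF at offsets 0–2.
U+4CA5 → 3-byte form E4 B2 A5 at offsets 3–5.
U+7AE03 → 4-byte form F1 BA B8 83 at offsets 6–9.
U+10AF1C → 4-byte form F4 8A BC 9C at offsets 10–13.
Offset 10 falls in char 4's range; it's byte 1 of F4 8A BC 9C = 0xF4.

0xF4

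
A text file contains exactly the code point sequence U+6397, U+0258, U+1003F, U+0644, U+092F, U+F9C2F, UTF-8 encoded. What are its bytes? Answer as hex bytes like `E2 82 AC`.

E6 8E 97 C9 98 F0 90 80 BF D9 84 E0 A4 AF F3 B9 B0 AF

U+6397: 3-byte form → E6 8E 97.
U+0258: 2-byte form → C9 98.
U+1003F: 4-byte form → F0 90 80 BF.
U+0644: 2-byte form → D9 84.
U+092F: 3-byte form → E0 A4 AF.
U+F9C2F: 4-byte form → F3 B9 B0 AF.
Concatenated (18 bytes): E6 8E 97 C9 98 F0 90 80 BF D9 84 E0 A4 AF F3 B9 B0 AF.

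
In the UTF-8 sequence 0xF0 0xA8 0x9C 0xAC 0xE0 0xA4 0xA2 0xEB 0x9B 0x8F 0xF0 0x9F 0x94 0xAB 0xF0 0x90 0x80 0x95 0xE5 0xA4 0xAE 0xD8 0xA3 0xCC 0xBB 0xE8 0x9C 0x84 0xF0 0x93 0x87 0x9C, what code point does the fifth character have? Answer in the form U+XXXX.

Offset 0: leading byte 0xF0 = 11110000 → 4-byte char #1 = F0 A8 9C AC.
Offset 4: leading byte 0xE0 = 11100000 → 3-byte char #2 = E0 A4 A2.
Offset 7: leading byte 0xEB = 11101011 → 3-byte char #3 = EB 9B 8F.
Offset 10: leading byte 0xF0 = 11110000 → 4-byte char #4 = F0 9F 94 AB.
Offset 14: leading byte 0xF0 = 11110000 → 4-byte char #5 = F0 90 80 95.
Leading byte 0xF0 = 11110000 matches 11110xxx → 4-byte sequence.
Byte 1: 0xF0 = 11110000, payload 000 (3 bits).
Byte 2: 0x90 = 10010000 (10xxxxxx ✓), payload 010000.
Byte 3: 0x80 = 10000000 (10xxxxxx ✓), payload 000000.
Byte 4: 0x95 = 10010101 (10xxxxxx ✓), payload 010101.
Concatenate: 000010000000000010101 = 0x10015 (21 bits → U+10015).

U+10015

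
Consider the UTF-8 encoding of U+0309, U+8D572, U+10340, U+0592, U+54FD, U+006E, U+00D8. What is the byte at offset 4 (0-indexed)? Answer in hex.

U+0309 → 2-byte form CC 89 at offsets 0–1.
U+8D572 → 4-byte form F2 8D 95 B2 at offsets 2–5.
Offset 4 falls in char 2's range; it's byte 3 of F2 8D 95 B2 = 0x95.

0x95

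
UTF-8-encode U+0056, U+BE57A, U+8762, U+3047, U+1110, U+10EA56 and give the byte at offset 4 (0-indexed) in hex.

0xBA

U+0056 → 1-byte form 56 at offsets 0–0.
U+BE57A → 4-byte form F2 BE 95 BA at offsets 1–4.
Offset 4 falls in char 2's range; it's byte 4 of F2 BE 95 BA = 0xBA.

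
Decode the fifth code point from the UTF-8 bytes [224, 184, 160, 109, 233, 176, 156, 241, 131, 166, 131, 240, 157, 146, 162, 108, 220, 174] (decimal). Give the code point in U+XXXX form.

U+1D4A2

Offset 0: leading byte 0xE0 = 11100000 → 3-byte char #1 = E0 B8 A0.
Offset 3: leading byte 0x6D = 01101101 → 1-byte char #2 = 6D.
Offset 4: leading byte 0xE9 = 11101001 → 3-byte char #3 = E9 B0 9C.
Offset 7: leading byte 0xF1 = 11110001 → 4-byte char #4 = F1 83 A6 83.
Offset 11: leading byte 0xF0 = 11110000 → 4-byte char #5 = F0 9D 92 A2.
Leading byte 0xF0 = 11110000 matches 11110xxx → 4-byte sequence.
Byte 1: 0xF0 = 11110000, payload 000 (3 bits).
Byte 2: 0x9D = 10011101 (10xxxxxx ✓), payload 011101.
Byte 3: 0x92 = 10010010 (10xxxxxx ✓), payload 010010.
Byte 4: 0xA2 = 10100010 (10xxxxxx ✓), payload 100010.
Concatenate: 000011101010010100010 = 0x1D4A2 (21 bits → U+1D4A2).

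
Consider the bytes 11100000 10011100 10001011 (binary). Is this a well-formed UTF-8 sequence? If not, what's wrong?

Leading byte 0xE0 = 11100000 → 3-byte form.
Continuation bytes all match 10xxxxxx. Payload decodes to 0x70B.
But 0x70B < 0x800, the minimum for a 3-byte sequence — this is an overlong encoding.

invalid (overlong encoding)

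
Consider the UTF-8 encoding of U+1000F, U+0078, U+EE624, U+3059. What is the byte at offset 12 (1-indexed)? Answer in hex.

1-indexed offset 12 is 0-indexed offset 11.
U+1000F → 4-byte form F0 90 80 8F at offsets 0–3.
U+0078 → 1-byte form 78 at offsets 4–4.
U+EE624 → 4-byte form F3 AE 98 A4 at offsets 5–8.
U+3059 → 3-byte form E3 81 99 at offsets 9–11.
Offset 11 falls in char 4's range; it's byte 3 of E3 81 99 = 0x99.

0x99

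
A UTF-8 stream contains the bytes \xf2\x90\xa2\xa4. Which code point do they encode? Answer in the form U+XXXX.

U+908A4

Leading byte 0xF2 = 11110010 matches 11110xxx → 4-byte sequence.
Byte 1: 0xF2 = 11110010, payload 010 (3 bits).
Byte 2: 0x90 = 10010000 (10xxxxxx ✓), payload 010000.
Byte 3: 0xA2 = 10100010 (10xxxxxx ✓), payload 100010.
Byte 4: 0xA4 = 10100100 (10xxxxxx ✓), payload 100100.
Concatenate: 010010000100010100100 = 0x908A4 (21 bits → U+908A4).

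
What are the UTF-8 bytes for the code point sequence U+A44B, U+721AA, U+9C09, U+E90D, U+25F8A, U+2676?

U+A44B: 3-byte form → EA 91 8B.
U+721AA: 4-byte form → F1 B2 86 AA.
U+9C09: 3-byte form → E9 B0 89.
U+E90D: 3-byte form → EE A4 8D.
U+25F8A: 4-byte form → F0 A5 BE 8A.
U+2676: 3-byte form → E2 99 B6.
Concatenated (20 bytes): EA 91 8B F1 B2 86 AA E9 B0 89 EE A4 8D F0 A5 BE 8A E2 99 B6.

EA 91 8B F1 B2 86 AA E9 B0 89 EE A4 8D F0 A5 BE 8A E2 99 B6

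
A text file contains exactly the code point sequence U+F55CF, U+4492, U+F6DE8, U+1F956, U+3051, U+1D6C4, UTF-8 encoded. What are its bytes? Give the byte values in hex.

F3 B5 97 8F E4 92 92 F3 B6 B7 A8 F0 9F A5 96 E3 81 91 F0 9D 9B 84

U+F55CF: 4-byte form → F3 B5 97 8F.
U+4492: 3-byte form → E4 92 92.
U+F6DE8: 4-byte form → F3 B6 B7 A8.
U+1F956: 4-byte form → F0 9F A5 96.
U+3051: 3-byte form → E3 81 91.
U+1D6C4: 4-byte form → F0 9D 9B 84.
Concatenated (22 bytes): F3 B5 97 8F E4 92 92 F3 B6 B7 A8 F0 9F A5 96 E3 81 91 F0 9D 9B 84.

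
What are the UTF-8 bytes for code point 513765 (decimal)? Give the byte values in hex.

U+7D6E5 = 0x7D6E5 = 513765 decimal. In range U+10000–U+10FFFF → 4-byte form: 11110xxx 10xxxxxx 10xxxxxx 10xxxxxx.
Binary (21 bits): 001111101011011100101.
Split 3+6+6+6: 001 | 111101 | 011011 | 100101.
Byte 1: 11110001 = 0xF1.
Byte 2: 10111101 = 0xBD.
Byte 3: 10011011 = 0x9B.
Byte 4: 10100101 = 0xA5.

F1 BD 9B A5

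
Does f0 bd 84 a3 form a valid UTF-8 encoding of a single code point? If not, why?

Leading byte 0xF0 = 11110000 → 4-byte form.
Continuation bytes 0xBD=10111101, 0x84=10000100, 0xA3=10100011 all match 10xxxxxx.
Decoded value 0x3D123 is ≥ 0x10000 (shortest form) and not a surrogate.

valid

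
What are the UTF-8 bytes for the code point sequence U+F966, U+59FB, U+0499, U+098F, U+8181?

EF A5 A6 E5 A7 BB D2 99 E0 A6 8F E8 86 81

U+F966: 3-byte form → EF A5 A6.
U+59FB: 3-byte form → E5 A7 BB.
U+0499: 2-byte form → D2 99.
U+098F: 3-byte form → E0 A6 8F.
U+8181: 3-byte form → E8 86 81.
Concatenated (14 bytes): EF A5 A6 E5 A7 BB D2 99 E0 A6 8F E8 86 81.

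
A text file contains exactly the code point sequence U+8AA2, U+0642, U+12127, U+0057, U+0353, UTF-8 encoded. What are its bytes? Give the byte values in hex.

U+8AA2: 3-byte form → E8 AA A2.
U+0642: 2-byte form → D9 82.
U+12127: 4-byte form → F0 92 84 A7.
U+0057: 1-byte form → 57.
U+0353: 2-byte form → CD 93.
Concatenated (12 bytes): E8 AA A2 D9 82 F0 92 84 A7 57 CD 93.

E8 AA A2 D9 82 F0 92 84 A7 57 CD 93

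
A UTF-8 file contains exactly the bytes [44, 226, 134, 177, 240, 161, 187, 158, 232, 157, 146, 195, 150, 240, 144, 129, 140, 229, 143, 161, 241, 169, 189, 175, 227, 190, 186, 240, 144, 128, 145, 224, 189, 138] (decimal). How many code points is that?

11

Byte at offset 0: 0x2C = 00101100 → 1-byte char (#1). Advance 1.
Byte at offset 1: 0xE2 = 11100010 → 3-byte char (#2). Advance 3.
Byte at offset 4: 0xF0 = 11110000 → 4-byte char (#3). Advance 4.
Byte at offset 8: 0xE8 = 11101000 → 3-byte char (#4). Advance 3.
Byte at offset 11: 0xC3 = 11000011 → 2-byte char (#5). Advance 2.
Byte at offset 13: 0xF0 = 11110000 → 4-byte char (#6). Advance 4.
Byte at offset 17: 0xE5 = 11100101 → 3-byte char (#7). Advance 3.
Byte at offset 20: 0xF1 = 11110001 → 4-byte char (#8). Advance 4.
Byte at offset 24: 0xE3 = 11100011 → 3-byte char (#9). Advance 3.
Byte at offset 27: 0xF0 = 11110000 → 4-byte char (#10). Advance 4.
Byte at offset 31: 0xE0 = 11100000 → 3-byte char (#11). Advance 3.
Reached end at offset 34 after 11 code points.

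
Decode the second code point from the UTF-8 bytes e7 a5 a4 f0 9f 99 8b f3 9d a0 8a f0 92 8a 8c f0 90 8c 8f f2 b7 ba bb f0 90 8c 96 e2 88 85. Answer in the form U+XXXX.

U+1F64B

Offset 0: leading byte 0xE7 = 11100111 → 3-byte char #1 = E7 A5 A4.
Offset 3: leading byte 0xF0 = 11110000 → 4-byte char #2 = F0 9F 99 8B.
Leading byte 0xF0 = 11110000 matches 11110xxx → 4-byte sequence.
Byte 1: 0xF0 = 11110000, payload 000 (3 bits).
Byte 2: 0x9F = 10011111 (10xxxxxx ✓), payload 011111.
Byte 3: 0x99 = 10011001 (10xxxxxx ✓), payload 011001.
Byte 4: 0x8B = 10001011 (10xxxxxx ✓), payload 001011.
Concatenate: 000011111011001001011 = 0x1F64B (21 bits → U+1F64B).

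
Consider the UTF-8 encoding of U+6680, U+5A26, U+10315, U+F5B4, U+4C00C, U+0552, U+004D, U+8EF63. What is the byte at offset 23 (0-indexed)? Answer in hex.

0xA3

U+6680 → 3-byte form E6 9A 80 at offsets 0–2.
U+5A26 → 3-byte form E5 A8 A6 at offsets 3–5.
U+10315 → 4-byte form F0 90 8C 95 at offsets 6–9.
U+F5B4 → 3-byte form EF 96 B4 at offsets 10–12.
U+4C00C → 4-byte form F1 8C 80 8C at offsets 13–16.
U+0552 → 2-byte form D5 92 at offsets 17–18.
U+004D → 1-byte form 4D at offsets 19–19.
U+8EF63 → 4-byte form F2 8E BD A3 at offsets 20–23.
Offset 23 falls in char 8's range; it's byte 4 of F2 8E BD A3 = 0xA3.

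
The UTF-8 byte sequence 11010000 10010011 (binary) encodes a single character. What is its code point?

U+0413

Leading byte 0xD0 = 11010000 matches 110xxxxx → 2-byte sequence.
Byte 1: 0xD0 = 11010000, payload 10000 (5 bits).
Byte 2: 0x93 = 10010011 (10xxxxxx ✓), payload 010011.
Concatenate: 10000010011 = 0x413 (11 bits → U+0413).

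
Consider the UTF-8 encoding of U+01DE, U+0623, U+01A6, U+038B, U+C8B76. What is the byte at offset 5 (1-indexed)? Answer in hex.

0xC6

1-indexed offset 5 is 0-indexed offset 4.
U+01DE → 2-byte form C7 9E at offsets 0–1.
U+0623 → 2-byte form D8 A3 at offsets 2–3.
U+01A6 → 2-byte form C6 A6 at offsets 4–5.
Offset 4 falls in char 3's range; it's byte 1 of C6 A6 = 0xC6.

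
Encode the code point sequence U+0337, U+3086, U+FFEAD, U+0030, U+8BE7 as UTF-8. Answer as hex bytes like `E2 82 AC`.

CC B7 E3 82 86 F3 BF BA AD 30 E8 AF A7

U+0337: 2-byte form → CC B7.
U+3086: 3-byte form → E3 82 86.
U+FFEAD: 4-byte form → F3 BF BA AD.
U+0030: 1-byte form → 30.
U+8BE7: 3-byte form → E8 AF A7.
Concatenated (13 bytes): CC B7 E3 82 86 F3 BF BA AD 30 E8 AF A7.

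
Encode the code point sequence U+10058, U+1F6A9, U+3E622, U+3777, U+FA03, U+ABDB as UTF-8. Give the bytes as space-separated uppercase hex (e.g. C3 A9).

F0 90 81 98 F0 9F 9A A9 F0 BE 98 A2 E3 9D B7 EF A8 83 EA AF 9B

U+10058: 4-byte form → F0 90 81 98.
U+1F6A9: 4-byte form → F0 9F 9A A9.
U+3E622: 4-byte form → F0 BE 98 A2.
U+3777: 3-byte form → E3 9D B7.
U+FA03: 3-byte form → EF A8 83.
U+ABDB: 3-byte form → EA AF 9B.
Concatenated (21 bytes): F0 90 81 98 F0 9F 9A A9 F0 BE 98 A2 E3 9D B7 EF A8 83 EA AF 9B.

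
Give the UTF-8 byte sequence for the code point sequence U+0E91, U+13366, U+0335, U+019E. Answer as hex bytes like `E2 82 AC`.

E0 BA 91 F0 93 8D A6 CC B5 C6 9E

U+0E91: 3-byte form → E0 BA 91.
U+13366: 4-byte form → F0 93 8D A6.
U+0335: 2-byte form → CC B5.
U+019E: 2-byte form → C6 9E.
Concatenated (11 bytes): E0 BA 91 F0 93 8D A6 CC B5 C6 9E.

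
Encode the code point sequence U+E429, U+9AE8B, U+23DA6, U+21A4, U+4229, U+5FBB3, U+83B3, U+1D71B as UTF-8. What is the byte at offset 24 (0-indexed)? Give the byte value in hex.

U+E429 → 3-byte form EE 90 A9 at offsets 0–2.
U+9AE8B → 4-byte form F2 9A BA 8B at offsets 3–6.
U+23DA6 → 4-byte form F0 A3 B6 A6 at offsets 7–10.
U+21A4 → 3-byte form E2 86 A4 at offsets 11–13.
U+4229 → 3-byte form E4 88 A9 at offsets 14–16.
U+5FBB3 → 4-byte form F1 9F AE B3 at offsets 17–20.
U+83B3 → 3-byte form E8 8E B3 at offsets 21–23.
U+1D71B → 4-byte form F0 9D 9C 9B at offsets 24–27.
Offset 24 falls in char 8's range; it's byte 1 of F0 9D 9C 9B = 0xF0.

0xF0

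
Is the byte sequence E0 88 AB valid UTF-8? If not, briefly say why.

invalid (overlong encoding)

Leading byte 0xE0 = 11100000 → 3-byte form.
Continuation bytes all match 10xxxxxx. Payload decodes to 0x22B.
But 0x22B < 0x800, the minimum for a 3-byte sequence — this is an overlong encoding.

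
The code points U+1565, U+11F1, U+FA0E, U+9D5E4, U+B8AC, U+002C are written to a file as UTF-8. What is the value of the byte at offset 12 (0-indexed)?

0xA4

U+1565 → 3-byte form E1 95 A5 at offsets 0–2.
U+11F1 → 3-byte form E1 87 B1 at offsets 3–5.
U+FA0E → 3-byte form EF A8 8E at offsets 6–8.
U+9D5E4 → 4-byte form F2 9D 97 A4 at offsets 9–12.
Offset 12 falls in char 4's range; it's byte 4 of F2 9D 97 A4 = 0xA4.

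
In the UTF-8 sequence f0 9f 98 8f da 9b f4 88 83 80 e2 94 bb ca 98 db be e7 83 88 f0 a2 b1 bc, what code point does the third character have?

U+1080C0

Offset 0: leading byte 0xF0 = 11110000 → 4-byte char #1 = F0 9F 98 8F.
Offset 4: leading byte 0xDA = 11011010 → 2-byte char #2 = DA 9B.
Offset 6: leading byte 0xF4 = 11110100 → 4-byte char #3 = F4 88 83 80.
Leading byte 0xF4 = 11110100 matches 11110xxx → 4-byte sequence.
Byte 1: 0xF4 = 11110100, payload 100 (3 bits).
Byte 2: 0x88 = 10001000 (10xxxxxx ✓), payload 001000.
Byte 3: 0x83 = 10000011 (10xxxxxx ✓), payload 000011.
Byte 4: 0x80 = 10000000 (10xxxxxx ✓), payload 000000.
Concatenate: 100001000000011000000 = 0x1080C0 (21 bits → U+1080C0).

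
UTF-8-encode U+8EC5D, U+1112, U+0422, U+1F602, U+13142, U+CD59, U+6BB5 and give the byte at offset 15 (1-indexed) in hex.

0x93

1-indexed offset 15 is 0-indexed offset 14.
U+8EC5D → 4-byte form F2 8E B1 9D at offsets 0–3.
U+1112 → 3-byte form E1 84 92 at offsets 4–6.
U+0422 → 2-byte form D0 A2 at offsets 7–8.
U+1F602 → 4-byte form F0 9F 98 82 at offsets 9–12.
U+13142 → 4-byte form F0 93 85 82 at offsets 13–16.
Offset 14 falls in char 5's range; it's byte 2 of F0 93 85 82 = 0x93.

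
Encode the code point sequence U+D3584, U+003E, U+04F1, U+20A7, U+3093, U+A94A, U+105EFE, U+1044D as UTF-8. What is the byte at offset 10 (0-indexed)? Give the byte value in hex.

0xE3

U+D3584 → 4-byte form F3 93 96 84 at offsets 0–3.
U+003E → 1-byte form 3E at offsets 4–4.
U+04F1 → 2-byte form D3 B1 at offsets 5–6.
U+20A7 → 3-byte form E2 82 A7 at offsets 7–9.
U+3093 → 3-byte form E3 82 93 at offsets 10–12.
Offset 10 falls in char 5's range; it's byte 1 of E3 82 93 = 0xE3.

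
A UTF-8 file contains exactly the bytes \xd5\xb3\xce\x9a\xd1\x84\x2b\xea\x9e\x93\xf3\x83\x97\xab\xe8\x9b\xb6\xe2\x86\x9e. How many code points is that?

8

Byte at offset 0: 0xD5 = 11010101 → 2-byte char (#1). Advance 2.
Byte at offset 2: 0xCE = 11001110 → 2-byte char (#2). Advance 2.
Byte at offset 4: 0xD1 = 11010001 → 2-byte char (#3). Advance 2.
Byte at offset 6: 0x2B = 00101011 → 1-byte char (#4). Advance 1.
Byte at offset 7: 0xEA = 11101010 → 3-byte char (#5). Advance 3.
Byte at offset 10: 0xF3 = 11110011 → 4-byte char (#6). Advance 4.
Byte at offset 14: 0xE8 = 11101000 → 3-byte char (#7). Advance 3.
Byte at offset 17: 0xE2 = 11100010 → 3-byte char (#8). Advance 3.
Reached end at offset 20 after 8 code points.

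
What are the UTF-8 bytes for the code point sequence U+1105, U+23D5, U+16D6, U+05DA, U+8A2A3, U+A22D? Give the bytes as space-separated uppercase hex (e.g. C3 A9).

E1 84 85 E2 8F 95 E1 9B 96 D7 9A F2 8A 8A A3 EA 88 AD

U+1105: 3-byte form → E1 84 85.
U+23D5: 3-byte form → E2 8F 95.
U+16D6: 3-byte form → E1 9B 96.
U+05DA: 2-byte form → D7 9A.
U+8A2A3: 4-byte form → F2 8A 8A A3.
U+A22D: 3-byte form → EA 88 AD.
Concatenated (18 bytes): E1 84 85 E2 8F 95 E1 9B 96 D7 9A F2 8A 8A A3 EA 88 AD.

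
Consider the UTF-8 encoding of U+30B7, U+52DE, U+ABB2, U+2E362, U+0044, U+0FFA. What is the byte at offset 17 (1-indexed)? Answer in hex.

0xBA

1-indexed offset 17 is 0-indexed offset 16.
U+30B7 → 3-byte form E3 82 B7 at offsets 0–2.
U+52DE → 3-byte form E5 8B 9E at offsets 3–5.
U+ABB2 → 3-byte form EA AE B2 at offsets 6–8.
U+2E362 → 4-byte form F0 AE 8D A2 at offsets 9–12.
U+0044 → 1-byte form 44 at offsets 13–13.
U+0FFA → 3-byte form E0 BF BA at offsets 14–16.
Offset 16 falls in char 6's range; it's byte 3 of E0 BF BA = 0xBA.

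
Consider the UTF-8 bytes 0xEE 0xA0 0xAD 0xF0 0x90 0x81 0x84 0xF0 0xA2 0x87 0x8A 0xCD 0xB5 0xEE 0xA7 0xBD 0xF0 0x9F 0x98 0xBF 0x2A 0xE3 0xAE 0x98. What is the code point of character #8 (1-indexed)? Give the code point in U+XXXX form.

U+3B98

Offset 0: leading byte 0xEE = 11101110 → 3-byte char #1 = EE A0 AD.
Offset 3: leading byte 0xF0 = 11110000 → 4-byte char #2 = F0 90 81 84.
Offset 7: leading byte 0xF0 = 11110000 → 4-byte char #3 = F0 A2 87 8A.
Offset 11: leading byte 0xCD = 11001101 → 2-byte char #4 = CD B5.
Offset 13: leading byte 0xEE = 11101110 → 3-byte char #5 = EE A7 BD.
Offset 16: leading byte 0xF0 = 11110000 → 4-byte char #6 = F0 9F 98 BF.
Offset 20: leading byte 0x2A = 00101010 → 1-byte char #7 = 2A.
Offset 21: leading byte 0xE3 = 11100011 → 3-byte char #8 = E3 AE 98.
Leading byte 0xE3 = 11100011 matches 1110xxxx → 3-byte sequence.
Byte 1: 0xE3 = 11100011, payload 0011 (4 bits).
Byte 2: 0xAE = 10101110 (10xxxxxx ✓), payload 101110.
Byte 3: 0x98 = 10011000 (10xxxxxx ✓), payload 011000.
Concatenate: 0011101110011000 = 0x3B98 (16 bits → U+3B98).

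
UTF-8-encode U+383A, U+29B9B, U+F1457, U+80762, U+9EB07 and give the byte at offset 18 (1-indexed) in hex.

1-indexed offset 18 is 0-indexed offset 17.
U+383A → 3-byte form E3 A0 BA at offsets 0–2.
U+29B9B → 4-byte form F0 A9 AE 9B at offsets 3–6.
U+F1457 → 4-byte form F3 B1 91 97 at offsets 7–10.
U+80762 → 4-byte form F2 80 9D A2 at offsets 11–14.
U+9EB07 → 4-byte form F2 9E AC 87 at offsets 15–18.
Offset 17 falls in char 5's range; it's byte 3 of F2 9E AC 87 = 0xAC.

0xAC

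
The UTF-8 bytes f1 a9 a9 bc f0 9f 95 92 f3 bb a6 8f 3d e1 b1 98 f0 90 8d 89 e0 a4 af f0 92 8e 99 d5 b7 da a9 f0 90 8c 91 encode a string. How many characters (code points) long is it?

11

Byte at offset 0: 0xF1 = 11110001 → 4-byte char (#1). Advance 4.
Byte at offset 4: 0xF0 = 11110000 → 4-byte char (#2). Advance 4.
Byte at offset 8: 0xF3 = 11110011 → 4-byte char (#3). Advance 4.
Byte at offset 12: 0x3D = 00111101 → 1-byte char (#4). Advance 1.
Byte at offset 13: 0xE1 = 11100001 → 3-byte char (#5). Advance 3.
Byte at offset 16: 0xF0 = 11110000 → 4-byte char (#6). Advance 4.
Byte at offset 20: 0xE0 = 11100000 → 3-byte char (#7). Advance 3.
Byte at offset 23: 0xF0 = 11110000 → 4-byte char (#8). Advance 4.
Byte at offset 27: 0xD5 = 11010101 → 2-byte char (#9). Advance 2.
Byte at offset 29: 0xDA = 11011010 → 2-byte char (#10). Advance 2.
Byte at offset 31: 0xF0 = 11110000 → 4-byte char (#11). Advance 4.
Reached end at offset 35 after 11 code points.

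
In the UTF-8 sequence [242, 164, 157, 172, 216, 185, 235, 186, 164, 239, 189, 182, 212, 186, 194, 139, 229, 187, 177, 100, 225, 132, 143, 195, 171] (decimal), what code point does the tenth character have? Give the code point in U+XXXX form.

U+00EB

Offset 0: leading byte 0xF2 = 11110010 → 4-byte char #1 = F2 A4 9D AC.
Offset 4: leading byte 0xD8 = 11011000 → 2-byte char #2 = D8 B9.
Offset 6: leading byte 0xEB = 11101011 → 3-byte char #3 = EB BA A4.
Offset 9: leading byte 0xEF = 11101111 → 3-byte char #4 = EF BD B6.
Offset 12: leading byte 0xD4 = 11010100 → 2-byte char #5 = D4 BA.
Offset 14: leading byte 0xC2 = 11000010 → 2-byte char #6 = C2 8B.
Offset 16: leading byte 0xE5 = 11100101 → 3-byte char #7 = E5 BB B1.
Offset 19: leading byte 0x64 = 01100100 → 1-byte char #8 = 64.
Offset 20: leading byte 0xE1 = 11100001 → 3-byte char #9 = E1 84 8F.
Offset 23: leading byte 0xC3 = 11000011 → 2-byte char #10 = C3 AB.
Leading byte 0xC3 = 11000011 matches 110xxxxx → 2-byte sequence.
Byte 1: 0xC3 = 11000011, payload 00011 (5 bits).
Byte 2: 0xAB = 10101011 (10xxxxxx ✓), payload 101011.
Concatenate: 00011101011 = 0xEB (11 bits → U+00EB).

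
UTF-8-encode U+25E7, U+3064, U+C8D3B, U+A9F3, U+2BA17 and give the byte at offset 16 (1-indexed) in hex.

1-indexed offset 16 is 0-indexed offset 15.
U+25E7 → 3-byte form E2 97 A7 at offsets 0–2.
U+3064 → 3-byte form E3 81 A4 at offsets 3–5.
U+C8D3B → 4-byte form F3 88 B4 BB at offsets 6–9.
U+A9F3 → 3-byte form EA A7 B3 at offsets 10–12.
U+2BA17 → 4-byte form F0 AB A8 97 at offsets 13–16.
Offset 15 falls in char 5's range; it's byte 3 of F0 AB A8 97 = 0xA8.

0xA8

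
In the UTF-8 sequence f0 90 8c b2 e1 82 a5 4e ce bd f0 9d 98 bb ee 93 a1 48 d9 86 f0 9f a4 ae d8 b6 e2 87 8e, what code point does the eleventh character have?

U+21CE

Offset 0: leading byte 0xF0 = 11110000 → 4-byte char #1 = F0 90 8C B2.
Offset 4: leading byte 0xE1 = 11100001 → 3-byte char #2 = E1 82 A5.
Offset 7: leading byte 0x4E = 01001110 → 1-byte char #3 = 4E.
Offset 8: leading byte 0xCE = 11001110 → 2-byte char #4 = CE BD.
Offset 10: leading byte 0xF0 = 11110000 → 4-byte char #5 = F0 9D 98 BB.
Offset 14: leading byte 0xEE = 11101110 → 3-byte char #6 = EE 93 A1.
Offset 17: leading byte 0x48 = 01001000 → 1-byte char #7 = 48.
Offset 18: leading byte 0xD9 = 11011001 → 2-byte char #8 = D9 86.
Offset 20: leading byte 0xF0 = 11110000 → 4-byte char #9 = F0 9F A4 AE.
Offset 24: leading byte 0xD8 = 11011000 → 2-byte char #10 = D8 B6.
Offset 26: leading byte 0xE2 = 11100010 → 3-byte char #11 = E2 87 8E.
Leading byte 0xE2 = 11100010 matches 1110xxxx → 3-byte sequence.
Byte 1: 0xE2 = 11100010, payload 0010 (4 bits).
Byte 2: 0x87 = 10000111 (10xxxxxx ✓), payload 000111.
Byte 3: 0x8E = 10001110 (10xxxxxx ✓), payload 001110.
Concatenate: 0010000111001110 = 0x21CE (16 bits → U+21CE).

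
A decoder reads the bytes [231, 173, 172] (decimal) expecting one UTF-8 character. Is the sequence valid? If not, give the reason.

Leading byte 0xE7 = 11100111 → 3-byte form.
Continuation bytes 0xAD=10101101, 0xAC=10101100 all match 10xxxxxx.
Decoded value 0x7B6C is ≥ 0x800 (shortest form) and not a surrogate.

valid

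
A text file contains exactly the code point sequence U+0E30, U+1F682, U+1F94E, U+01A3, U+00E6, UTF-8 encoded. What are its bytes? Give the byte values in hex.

E0 B8 B0 F0 9F 9A 82 F0 9F A5 8E C6 A3 C3 A6

U+0E30: 3-byte form → E0 B8 B0.
U+1F682: 4-byte form → F0 9F 9A 82.
U+1F94E: 4-byte form → F0 9F A5 8E.
U+01A3: 2-byte form → C6 A3.
U+00E6: 2-byte form → C3 A6.
Concatenated (15 bytes): E0 B8 B0 F0 9F 9A 82 F0 9F A5 8E C6 A3 C3 A6.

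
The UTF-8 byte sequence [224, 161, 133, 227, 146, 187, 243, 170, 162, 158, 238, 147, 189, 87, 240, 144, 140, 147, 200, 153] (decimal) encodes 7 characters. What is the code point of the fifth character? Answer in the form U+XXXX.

U+0057

Offset 0: leading byte 0xE0 = 11100000 → 3-byte char #1 = E0 A1 85.
Offset 3: leading byte 0xE3 = 11100011 → 3-byte char #2 = E3 92 BB.
Offset 6: leading byte 0xF3 = 11110011 → 4-byte char #3 = F3 AA A2 9E.
Offset 10: leading byte 0xEE = 11101110 → 3-byte char #4 = EE 93 BD.
Offset 13: leading byte 0x57 = 01010111 → 1-byte char #5 = 57.
Leading byte 0x57 = 01010111 matches 0xxxxxxx → 1-byte sequence.
Byte 1: 0x57 = 01010111, payload 1010111 (7 bits).
Concatenate: 1010111 = 0x57 (7 bits → U+0057).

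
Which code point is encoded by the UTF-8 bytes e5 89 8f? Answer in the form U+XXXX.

U+524F

Leading byte 0xE5 = 11100101 matches 1110xxxx → 3-byte sequence.
Byte 1: 0xE5 = 11100101, payload 0101 (4 bits).
Byte 2: 0x89 = 10001001 (10xxxxxx ✓), payload 001001.
Byte 3: 0x8F = 10001111 (10xxxxxx ✓), payload 001111.
Concatenate: 0101001001001111 = 0x524F (16 bits → U+524F).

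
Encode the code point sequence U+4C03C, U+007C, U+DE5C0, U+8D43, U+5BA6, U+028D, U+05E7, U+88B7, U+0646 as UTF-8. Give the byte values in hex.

F1 8C 80 BC 7C F3 9E 97 80 E8 B5 83 E5 AE A6 CA 8D D7 A7 E8 A2 B7 D9 86

U+4C03C: 4-byte form → F1 8C 80 BC.
U+007C: 1-byte form → 7C.
U+DE5C0: 4-byte form → F3 9E 97 80.
U+8D43: 3-byte form → E8 B5 83.
U+5BA6: 3-byte form → E5 AE A6.
U+028D: 2-byte form → CA 8D.
U+05E7: 2-byte form → D7 A7.
U+88B7: 3-byte form → E8 A2 B7.
U+0646: 2-byte form → D9 86.
Concatenated (24 bytes): F1 8C 80 BC 7C F3 9E 97 80 E8 B5 83 E5 AE A6 CA 8D D7 A7 E8 A2 B7 D9 86.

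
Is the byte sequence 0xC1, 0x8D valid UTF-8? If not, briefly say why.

invalid (overlong encoding)

Leading byte 0xC1 = 11000001 → 2-byte form.
Continuation bytes all match 10xxxxxx. Payload decodes to 0x4D.
But 0x4D < 0x80, the minimum for a 2-byte sequence — this is an overlong encoding.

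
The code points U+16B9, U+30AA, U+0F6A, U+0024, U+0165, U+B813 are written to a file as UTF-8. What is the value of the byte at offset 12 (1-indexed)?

1-indexed offset 12 is 0-indexed offset 11.
U+16B9 → 3-byte form E1 9A B9 at offsets 0–2.
U+30AA → 3-byte form E3 82 AA at offsets 3–5.
U+0F6A → 3-byte form E0 BD AA at offsets 6–8.
U+0024 → 1-byte form 24 at offsets 9–9.
U+0165 → 2-byte form C5 A5 at offsets 10–11.
Offset 11 falls in char 5's range; it's byte 2 of C5 A5 = 0xA5.

0xA5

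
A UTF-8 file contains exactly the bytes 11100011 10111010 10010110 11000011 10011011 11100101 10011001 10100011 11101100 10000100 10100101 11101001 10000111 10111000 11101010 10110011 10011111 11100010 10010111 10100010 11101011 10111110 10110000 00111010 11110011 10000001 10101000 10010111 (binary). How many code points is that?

Byte at offset 0: 0xE3 = 11100011 → 3-byte char (#1). Advance 3.
Byte at offset 3: 0xC3 = 11000011 → 2-byte char (#2). Advance 2.
Byte at offset 5: 0xE5 = 11100101 → 3-byte char (#3). Advance 3.
Byte at offset 8: 0xEC = 11101100 → 3-byte char (#4). Advance 3.
Byte at offset 11: 0xE9 = 11101001 → 3-byte char (#5). Advance 3.
Byte at offset 14: 0xEA = 11101010 → 3-byte char (#6). Advance 3.
Byte at offset 17: 0xE2 = 11100010 → 3-byte char (#7). Advance 3.
Byte at offset 20: 0xEB = 11101011 → 3-byte char (#8). Advance 3.
Byte at offset 23: 0x3A = 00111010 → 1-byte char (#9). Advance 1.
Byte at offset 24: 0xF3 = 11110011 → 4-byte char (#10). Advance 4.
Reached end at offset 28 after 10 code points.

10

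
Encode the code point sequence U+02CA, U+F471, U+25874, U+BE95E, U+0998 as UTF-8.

U+02CA: 2-byte form → CB 8A.
U+F471: 3-byte form → EF 91 B1.
U+25874: 4-byte form → F0 A5 A1 B4.
U+BE95E: 4-byte form → F2 BE A5 9E.
U+0998: 3-byte form → E0 A6 98.
Concatenated (16 bytes): CB 8A EF 91 B1 F0 A5 A1 B4 F2 BE A5 9E E0 A6 98.

CB 8A EF 91 B1 F0 A5 A1 B4 F2 BE A5 9E E0 A6 98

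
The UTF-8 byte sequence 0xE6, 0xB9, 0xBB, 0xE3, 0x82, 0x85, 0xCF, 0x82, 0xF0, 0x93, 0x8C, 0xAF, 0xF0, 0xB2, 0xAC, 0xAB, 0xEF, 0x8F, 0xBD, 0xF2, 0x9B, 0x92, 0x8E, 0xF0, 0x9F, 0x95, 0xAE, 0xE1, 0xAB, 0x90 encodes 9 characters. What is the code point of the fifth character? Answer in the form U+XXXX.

U+32B2B

Offset 0: leading byte 0xE6 = 11100110 → 3-byte char #1 = E6 B9 BB.
Offset 3: leading byte 0xE3 = 11100011 → 3-byte char #2 = E3 82 85.
Offset 6: leading byte 0xCF = 11001111 → 2-byte char #3 = CF 82.
Offset 8: leading byte 0xF0 = 11110000 → 4-byte char #4 = F0 93 8C AF.
Offset 12: leading byte 0xF0 = 11110000 → 4-byte char #5 = F0 B2 AC AB.
Leading byte 0xF0 = 11110000 matches 11110xxx → 4-byte sequence.
Byte 1: 0xF0 = 11110000, payload 000 (3 bits).
Byte 2: 0xB2 = 10110010 (10xxxxxx ✓), payload 110010.
Byte 3: 0xAC = 10101100 (10xxxxxx ✓), payload 101100.
Byte 4: 0xAB = 10101011 (10xxxxxx ✓), payload 101011.
Concatenate: 000110010101100101011 = 0x32B2B (21 bits → U+32B2B).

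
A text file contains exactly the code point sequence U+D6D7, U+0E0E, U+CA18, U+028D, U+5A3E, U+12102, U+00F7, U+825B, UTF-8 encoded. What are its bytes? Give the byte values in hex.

U+D6D7: 3-byte form → ED 9B 97.
U+0E0E: 3-byte form → E0 B8 8E.
U+CA18: 3-byte form → EC A8 98.
U+028D: 2-byte form → CA 8D.
U+5A3E: 3-byte form → E5 A8 BE.
U+12102: 4-byte form → F0 92 84 82.
U+00F7: 2-byte form → C3 B7.
U+825B: 3-byte form → E8 89 9B.
Concatenated (23 bytes): ED 9B 97 E0 B8 8E EC A8 98 CA 8D E5 A8 BE F0 92 84 82 C3 B7 E8 89 9B.

ED 9B 97 E0 B8 8E EC A8 98 CA 8D E5 A8 BE F0 92 84 82 C3 B7 E8 89 9B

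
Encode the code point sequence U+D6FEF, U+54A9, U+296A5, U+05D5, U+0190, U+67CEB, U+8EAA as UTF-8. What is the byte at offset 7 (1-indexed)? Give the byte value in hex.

0xA9

1-indexed offset 7 is 0-indexed offset 6.
U+D6FEF → 4-byte form F3 96 BF AF at offsets 0–3.
U+54A9 → 3-byte form E5 92 A9 at offsets 4–6.
Offset 6 falls in char 2's range; it's byte 3 of E5 92 A9 = 0xA9.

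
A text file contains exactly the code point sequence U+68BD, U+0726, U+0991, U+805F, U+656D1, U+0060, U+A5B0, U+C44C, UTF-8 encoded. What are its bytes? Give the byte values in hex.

U+68BD: 3-byte form → E6 A2 BD.
U+0726: 2-byte form → DC A6.
U+0991: 3-byte form → E0 A6 91.
U+805F: 3-byte form → E8 81 9F.
U+656D1: 4-byte form → F1 A5 9B 91.
U+0060: 1-byte form → 60.
U+A5B0: 3-byte form → EA 96 B0.
U+C44C: 3-byte form → EC 91 8C.
Concatenated (22 bytes): E6 A2 BD DC A6 E0 A6 91 E8 81 9F F1 A5 9B 91 60 EA 96 B0 EC 91 8C.

E6 A2 BD DC A6 E0 A6 91 E8 81 9F F1 A5 9B 91 60 EA 96 B0 EC 91 8C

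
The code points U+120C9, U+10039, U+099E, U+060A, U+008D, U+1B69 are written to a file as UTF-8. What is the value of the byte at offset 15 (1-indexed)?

0x8D

1-indexed offset 15 is 0-indexed offset 14.
U+120C9 → 4-byte form F0 92 83 89 at offsets 0–3.
U+10039 → 4-byte form F0 90 80 B9 at offsets 4–7.
U+099E → 3-byte form E0 A6 9E at offsets 8–10.
U+060A → 2-byte form D8 8A at offsets 11–12.
U+008D → 2-byte form C2 8D at offsets 13–14.
Offset 14 falls in char 5's range; it's byte 2 of C2 8D = 0x8D.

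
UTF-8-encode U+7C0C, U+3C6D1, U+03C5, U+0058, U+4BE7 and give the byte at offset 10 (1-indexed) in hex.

1-indexed offset 10 is 0-indexed offset 9.
U+7C0C → 3-byte form E7 B0 8C at offsets 0–2.
U+3C6D1 → 4-byte form F0 BC 9B 91 at offsets 3–6.
U+03C5 → 2-byte form CF 85 at offsets 7–8.
U+0058 → 1-byte form 58 at offsets 9–9.
Offset 9 falls in char 4's range; it's byte 1 of 58 = 0x58.

0x58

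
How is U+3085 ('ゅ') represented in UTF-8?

U+3085 = 0x3085 = 12421 decimal. In range U+0800–U+FFFF → 3-byte form: 1110xxxx 10xxxxxx 10xxxxxx.
Binary (16 bits): 0011000010000101.
Split 4+6+6: 0011 | 000010 | 000101.
Byte 1: 11100011 = 0xE3.
Byte 2: 10000010 = 0x82.
Byte 3: 10000101 = 0x85.

E3 82 85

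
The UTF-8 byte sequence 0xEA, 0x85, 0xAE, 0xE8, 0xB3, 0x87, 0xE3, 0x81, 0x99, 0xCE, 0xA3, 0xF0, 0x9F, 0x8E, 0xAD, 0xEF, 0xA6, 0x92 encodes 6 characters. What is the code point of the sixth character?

Offset 0: leading byte 0xEA = 11101010 → 3-byte char #1 = EA 85 AE.
Offset 3: leading byte 0xE8 = 11101000 → 3-byte char #2 = E8 B3 87.
Offset 6: leading byte 0xE3 = 11100011 → 3-byte char #3 = E3 81 99.
Offset 9: leading byte 0xCE = 11001110 → 2-byte char #4 = CE A3.
Offset 11: leading byte 0xF0 = 11110000 → 4-byte char #5 = F0 9F 8E AD.
Offset 15: leading byte 0xEF = 11101111 → 3-byte char #6 = EF A6 92.
Leading byte 0xEF = 11101111 matches 1110xxxx → 3-byte sequence.
Byte 1: 0xEF = 11101111, payload 1111 (4 bits).
Byte 2: 0xA6 = 10100110 (10xxxxxx ✓), payload 100110.
Byte 3: 0x92 = 10010010 (10xxxxxx ✓), payload 010010.
Concatenate: 1111100110010010 = 0xF992 (16 bits → U+F992).

U+F992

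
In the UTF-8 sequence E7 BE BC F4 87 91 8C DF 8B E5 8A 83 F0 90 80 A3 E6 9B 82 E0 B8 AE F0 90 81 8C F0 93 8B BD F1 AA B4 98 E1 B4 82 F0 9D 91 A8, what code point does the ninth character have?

U+132FD

Offset 0: leading byte 0xE7 = 11100111 → 3-byte char #1 = E7 BE BC.
Offset 3: leading byte 0xF4 = 11110100 → 4-byte char #2 = F4 87 91 8C.
Offset 7: leading byte 0xDF = 11011111 → 2-byte char #3 = DF 8B.
Offset 9: leading byte 0xE5 = 11100101 → 3-byte char #4 = E5 8A 83.
Offset 12: leading byte 0xF0 = 11110000 → 4-byte char #5 = F0 90 80 A3.
Offset 16: leading byte 0xE6 = 11100110 → 3-byte char #6 = E6 9B 82.
Offset 19: leading byte 0xE0 = 11100000 → 3-byte char #7 = E0 B8 AE.
Offset 22: leading byte 0xF0 = 11110000 → 4-byte char #8 = F0 90 81 8C.
Offset 26: leading byte 0xF0 = 11110000 → 4-byte char #9 = F0 93 8B BD.
Leading byte 0xF0 = 11110000 matches 11110xxx → 4-byte sequence.
Byte 1: 0xF0 = 11110000, payload 000 (3 bits).
Byte 2: 0x93 = 10010011 (10xxxxxx ✓), payload 010011.
Byte 3: 0x8B = 10001011 (10xxxxxx ✓), payload 001011.
Byte 4: 0xBD = 10111101 (10xxxxxx ✓), payload 111101.
Concatenate: 000010011001011111101 = 0x132FD (21 bits → U+132FD).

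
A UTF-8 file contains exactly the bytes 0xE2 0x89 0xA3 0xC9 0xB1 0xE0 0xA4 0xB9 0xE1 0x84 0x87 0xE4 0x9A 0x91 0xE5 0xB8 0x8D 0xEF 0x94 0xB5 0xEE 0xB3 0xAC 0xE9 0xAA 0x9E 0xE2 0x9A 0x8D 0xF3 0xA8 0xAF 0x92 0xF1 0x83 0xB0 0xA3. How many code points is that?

Byte at offset 0: 0xE2 = 11100010 → 3-byte char (#1). Advance 3.
Byte at offset 3: 0xC9 = 11001001 → 2-byte char (#2). Advance 2.
Byte at offset 5: 0xE0 = 11100000 → 3-byte char (#3). Advance 3.
Byte at offset 8: 0xE1 = 11100001 → 3-byte char (#4). Advance 3.
Byte at offset 11: 0xE4 = 11100100 → 3-byte char (#5). Advance 3.
Byte at offset 14: 0xE5 = 11100101 → 3-byte char (#6). Advance 3.
Byte at offset 17: 0xEF = 11101111 → 3-byte char (#7). Advance 3.
Byte at offset 20: 0xEE = 11101110 → 3-byte char (#8). Advance 3.
Byte at offset 23: 0xE9 = 11101001 → 3-byte char (#9). Advance 3.
Byte at offset 26: 0xE2 = 11100010 → 3-byte char (#10). Advance 3.
Byte at offset 29: 0xF3 = 11110011 → 4-byte char (#11). Advance 4.
Byte at offset 33: 0xF1 = 11110001 → 4-byte char (#12). Advance 4.
Reached end at offset 37 after 12 code points.

12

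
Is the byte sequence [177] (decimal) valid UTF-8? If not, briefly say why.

Byte 0xB1 = 10110001 has the form 10xxxxxx — a continuation byte — but there is no preceding leading byte.

invalid (continuation byte with no leading byte)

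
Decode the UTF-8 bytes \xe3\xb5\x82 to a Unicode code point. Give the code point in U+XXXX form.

Leading byte 0xE3 = 11100011 matches 1110xxxx → 3-byte sequence.
Byte 1: 0xE3 = 11100011, payload 0011 (4 bits).
Byte 2: 0xB5 = 10110101 (10xxxxxx ✓), payload 110101.
Byte 3: 0x82 = 10000010 (10xxxxxx ✓), payload 000010.
Concatenate: 0011110101000010 = 0x3D42 (16 bits → U+3D42).

U+3D42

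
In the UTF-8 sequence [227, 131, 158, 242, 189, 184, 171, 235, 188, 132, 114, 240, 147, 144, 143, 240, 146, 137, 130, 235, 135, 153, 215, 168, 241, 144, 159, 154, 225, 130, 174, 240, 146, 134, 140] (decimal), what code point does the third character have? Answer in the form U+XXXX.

U+BF04

Offset 0: leading byte 0xE3 = 11100011 → 3-byte char #1 = E3 83 9E.
Offset 3: leading byte 0xF2 = 11110010 → 4-byte char #2 = F2 BD B8 AB.
Offset 7: leading byte 0xEB = 11101011 → 3-byte char #3 = EB BC 84.
Leading byte 0xEB = 11101011 matches 1110xxxx → 3-byte sequence.
Byte 1: 0xEB = 11101011, payload 1011 (4 bits).
Byte 2: 0xBC = 10111100 (10xxxxxx ✓), payload 111100.
Byte 3: 0x84 = 10000100 (10xxxxxx ✓), payload 000100.
Concatenate: 1011111100000100 = 0xBF04 (16 bits → U+BF04).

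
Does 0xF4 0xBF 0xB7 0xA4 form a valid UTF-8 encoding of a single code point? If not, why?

Leading byte 0xF4 = 11110100 → 4-byte form.
Payload = 0x13FDE4, which exceeds U+10FFFF, the maximum Unicode code point. (Leading bytes F5–FF, or F4 followed by ≥ 0x90, are invalid.)

invalid (encodes a value above U+10FFFF)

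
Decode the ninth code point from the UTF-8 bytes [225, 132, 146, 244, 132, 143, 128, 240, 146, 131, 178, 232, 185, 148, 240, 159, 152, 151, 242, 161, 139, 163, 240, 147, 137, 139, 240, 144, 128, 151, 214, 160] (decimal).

U+05A0

Offset 0: leading byte 0xE1 = 11100001 → 3-byte char #1 = E1 84 92.
Offset 3: leading byte 0xF4 = 11110100 → 4-byte char #2 = F4 84 8F 80.
Offset 7: leading byte 0xF0 = 11110000 → 4-byte char #3 = F0 92 83 B2.
Offset 11: leading byte 0xE8 = 11101000 → 3-byte char #4 = E8 B9 94.
Offset 14: leading byte 0xF0 = 11110000 → 4-byte char #5 = F0 9F 98 97.
Offset 18: leading byte 0xF2 = 11110010 → 4-byte char #6 = F2 A1 8B A3.
Offset 22: leading byte 0xF0 = 11110000 → 4-byte char #7 = F0 93 89 8B.
Offset 26: leading byte 0xF0 = 11110000 → 4-byte char #8 = F0 90 80 97.
Offset 30: leading byte 0xD6 = 11010110 → 2-byte char #9 = D6 A0.
Leading byte 0xD6 = 11010110 matches 110xxxxx → 2-byte sequence.
Byte 1: 0xD6 = 11010110, payload 10110 (5 bits).
Byte 2: 0xA0 = 10100000 (10xxxxxx ✓), payload 100000.
Concatenate: 10110100000 = 0x5A0 (11 bits → U+05A0).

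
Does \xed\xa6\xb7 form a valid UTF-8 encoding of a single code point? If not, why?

Structurally a 3-byte sequence; payload = 0xD9B7.
But 0xD9B7 is in U+D800–U+DFFF, the surrogate range. Surrogates are not Unicode scalar values and are forbidden in UTF-8.

invalid (encodes a surrogate (U+D800–U+DFFF))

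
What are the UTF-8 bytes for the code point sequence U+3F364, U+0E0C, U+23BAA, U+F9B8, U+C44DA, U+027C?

U+3F364: 4-byte form → F0 BF 8D A4.
U+0E0C: 3-byte form → E0 B8 8C.
U+23BAA: 4-byte form → F0 A3 AE AA.
U+F9B8: 3-byte form → EF A6 B8.
U+C44DA: 4-byte form → F3 84 93 9A.
U+027C: 2-byte form → C9 BC.
Concatenated (20 bytes): F0 BF 8D A4 E0 B8 8C F0 A3 AE AA EF A6 B8 F3 84 93 9A C9 BC.

F0 BF 8D A4 E0 B8 8C F0 A3 AE AA EF A6 B8 F3 84 93 9A C9 BC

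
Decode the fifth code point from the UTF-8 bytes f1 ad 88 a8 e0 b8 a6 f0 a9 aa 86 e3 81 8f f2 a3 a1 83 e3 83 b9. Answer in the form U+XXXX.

U+A3843

Offset 0: leading byte 0xF1 = 11110001 → 4-byte char #1 = F1 AD 88 A8.
Offset 4: leading byte 0xE0 = 11100000 → 3-byte char #2 = E0 B8 A6.
Offset 7: leading byte 0xF0 = 11110000 → 4-byte char #3 = F0 A9 AA 86.
Offset 11: leading byte 0xE3 = 11100011 → 3-byte char #4 = E3 81 8F.
Offset 14: leading byte 0xF2 = 11110010 → 4-byte char #5 = F2 A3 A1 83.
Leading byte 0xF2 = 11110010 matches 11110xxx → 4-byte sequence.
Byte 1: 0xF2 = 11110010, payload 010 (3 bits).
Byte 2: 0xA3 = 10100011 (10xxxxxx ✓), payload 100011.
Byte 3: 0xA1 = 10100001 (10xxxxxx ✓), payload 100001.
Byte 4: 0x83 = 10000011 (10xxxxxx ✓), payload 000011.
Concatenate: 010100011100001000011 = 0xA3843 (21 bits → U+A3843).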